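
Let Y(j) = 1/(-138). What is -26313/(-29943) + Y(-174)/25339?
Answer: 10223421647/11633793714 ≈ 0.87877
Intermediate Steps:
Y(j) = -1/138
-26313/(-29943) + Y(-174)/25339 = -26313/(-29943) - 1/138/25339 = -26313*(-1/29943) - 1/138*1/25339 = 8771/9981 - 1/3496782 = 10223421647/11633793714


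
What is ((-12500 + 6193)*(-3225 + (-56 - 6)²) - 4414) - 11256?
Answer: -3919703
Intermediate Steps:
((-12500 + 6193)*(-3225 + (-56 - 6)²) - 4414) - 11256 = (-6307*(-3225 + (-62)²) - 4414) - 11256 = (-6307*(-3225 + 3844) - 4414) - 11256 = (-6307*619 - 4414) - 11256 = (-3904033 - 4414) - 11256 = -3908447 - 11256 = -3919703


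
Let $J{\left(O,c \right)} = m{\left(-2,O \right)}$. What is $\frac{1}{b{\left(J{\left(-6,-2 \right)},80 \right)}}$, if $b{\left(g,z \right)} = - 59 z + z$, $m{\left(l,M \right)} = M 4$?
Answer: $- \frac{1}{4640} \approx -0.00021552$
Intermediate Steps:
$m{\left(l,M \right)} = 4 M$
$J{\left(O,c \right)} = 4 O$
$b{\left(g,z \right)} = - 58 z$
$\frac{1}{b{\left(J{\left(-6,-2 \right)},80 \right)}} = \frac{1}{\left(-58\right) 80} = \frac{1}{-4640} = - \frac{1}{4640}$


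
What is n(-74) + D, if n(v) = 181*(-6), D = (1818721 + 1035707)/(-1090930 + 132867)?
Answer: -1043310846/958063 ≈ -1089.0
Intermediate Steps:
D = -2854428/958063 (D = 2854428/(-958063) = 2854428*(-1/958063) = -2854428/958063 ≈ -2.9794)
n(v) = -1086
n(-74) + D = -1086 - 2854428/958063 = -1043310846/958063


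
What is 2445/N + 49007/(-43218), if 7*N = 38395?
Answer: -4661011/6772878 ≈ -0.68819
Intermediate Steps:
N = 5485 (N = (⅐)*38395 = 5485)
2445/N + 49007/(-43218) = 2445/5485 + 49007/(-43218) = 2445*(1/5485) + 49007*(-1/43218) = 489/1097 - 7001/6174 = -4661011/6772878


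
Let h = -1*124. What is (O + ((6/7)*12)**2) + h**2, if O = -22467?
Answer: -342275/49 ≈ -6985.2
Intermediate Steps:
h = -124
(O + ((6/7)*12)**2) + h**2 = (-22467 + ((6/7)*12)**2) + (-124)**2 = (-22467 + ((6*(1/7))*12)**2) + 15376 = (-22467 + ((6/7)*12)**2) + 15376 = (-22467 + (72/7)**2) + 15376 = (-22467 + 5184/49) + 15376 = -1095699/49 + 15376 = -342275/49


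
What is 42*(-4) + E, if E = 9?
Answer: -159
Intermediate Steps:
42*(-4) + E = 42*(-4) + 9 = -168 + 9 = -159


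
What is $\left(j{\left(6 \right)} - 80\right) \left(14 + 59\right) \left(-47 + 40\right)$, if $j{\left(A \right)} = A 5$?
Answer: $25550$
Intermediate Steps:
$j{\left(A \right)} = 5 A$
$\left(j{\left(6 \right)} - 80\right) \left(14 + 59\right) \left(-47 + 40\right) = \left(5 \cdot 6 - 80\right) \left(14 + 59\right) \left(-47 + 40\right) = \left(30 - 80\right) 73 \left(-7\right) = \left(-50\right) \left(-511\right) = 25550$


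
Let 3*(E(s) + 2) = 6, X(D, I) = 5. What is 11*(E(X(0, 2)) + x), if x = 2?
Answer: 22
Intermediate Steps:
E(s) = 0 (E(s) = -2 + (⅓)*6 = -2 + 2 = 0)
11*(E(X(0, 2)) + x) = 11*(0 + 2) = 11*2 = 22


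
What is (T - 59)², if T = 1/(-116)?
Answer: 46854025/13456 ≈ 3482.0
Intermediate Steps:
T = -1/116 ≈ -0.0086207
(T - 59)² = (-1/116 - 59)² = (-6845/116)² = 46854025/13456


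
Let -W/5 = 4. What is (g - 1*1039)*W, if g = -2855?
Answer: 77880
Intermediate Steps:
W = -20 (W = -5*4 = -20)
(g - 1*1039)*W = (-2855 - 1*1039)*(-20) = (-2855 - 1039)*(-20) = -3894*(-20) = 77880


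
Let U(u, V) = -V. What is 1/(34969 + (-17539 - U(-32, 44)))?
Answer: 1/17474 ≈ 5.7228e-5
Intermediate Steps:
1/(34969 + (-17539 - U(-32, 44))) = 1/(34969 + (-17539 - (-1)*44)) = 1/(34969 + (-17539 - 1*(-44))) = 1/(34969 + (-17539 + 44)) = 1/(34969 - 17495) = 1/17474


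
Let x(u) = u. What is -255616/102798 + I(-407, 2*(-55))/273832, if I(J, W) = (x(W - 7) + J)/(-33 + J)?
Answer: -3849764494891/1548216006480 ≈ -2.4866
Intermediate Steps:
I(J, W) = (-7 + J + W)/(-33 + J) (I(J, W) = ((W - 7) + J)/(-33 + J) = ((-7 + W) + J)/(-33 + J) = (-7 + J + W)/(-33 + J))
-255616/102798 + I(-407, 2*(-55))/273832 = -255616/102798 + ((-7 - 407 + 2*(-55))/(-33 - 407))/273832 = -255616*1/102798 + ((-7 - 407 - 110)/(-440))*(1/273832) = -127808/51399 - 1/440*(-524)*(1/273832) = -127808/51399 + (131/110)*(1/273832) = -127808/51399 + 131/30121520 = -3849764494891/1548216006480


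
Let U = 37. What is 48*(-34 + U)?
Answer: 144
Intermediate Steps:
48*(-34 + U) = 48*(-34 + 37) = 48*3 = 144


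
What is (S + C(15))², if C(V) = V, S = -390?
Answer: 140625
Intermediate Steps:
(S + C(15))² = (-390 + 15)² = (-375)² = 140625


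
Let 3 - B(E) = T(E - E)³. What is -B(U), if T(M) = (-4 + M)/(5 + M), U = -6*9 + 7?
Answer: -439/125 ≈ -3.5120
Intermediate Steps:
U = -47 (U = -54 + 7 = -47)
T(M) = (-4 + M)/(5 + M)
B(E) = 439/125 (B(E) = 3 - ((-4 + (E - E))/(5 + (E - E)))³ = 3 - ((-4 + 0)/(5 + 0))³ = 3 - (-4/5)³ = 3 - ((⅕)*(-4))³ = 3 - (-⅘)³ = 3 - 1*(-64/125) = 3 + 64/125 = 439/125)
-B(U) = -1*439/125 = -439/125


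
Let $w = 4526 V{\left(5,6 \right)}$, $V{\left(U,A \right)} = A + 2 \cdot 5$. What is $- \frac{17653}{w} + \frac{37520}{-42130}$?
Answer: $- \frac{346076921}{305088608} \approx -1.1343$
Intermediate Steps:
$V{\left(U,A \right)} = 10 + A$ ($V{\left(U,A \right)} = A + 10 = 10 + A$)
$w = 72416$ ($w = 4526 \left(10 + 6\right) = 4526 \cdot 16 = 72416$)
$- \frac{17653}{w} + \frac{37520}{-42130} = - \frac{17653}{72416} + \frac{37520}{-42130} = \left(-17653\right) \frac{1}{72416} + 37520 \left(- \frac{1}{42130}\right) = - \frac{17653}{72416} - \frac{3752}{4213} = - \frac{346076921}{305088608}$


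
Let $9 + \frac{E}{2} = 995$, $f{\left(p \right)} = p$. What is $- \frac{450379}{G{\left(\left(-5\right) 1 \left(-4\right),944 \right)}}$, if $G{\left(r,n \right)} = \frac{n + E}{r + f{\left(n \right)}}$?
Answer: $- \frac{108541339}{729} \approx -1.4889 \cdot 10^{5}$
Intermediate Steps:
$E = 1972$ ($E = -18 + 2 \cdot 995 = -18 + 1990 = 1972$)
$G{\left(r,n \right)} = \frac{1972 + n}{n + r}$ ($G{\left(r,n \right)} = \frac{n + 1972}{r + n} = \frac{1972 + n}{n + r}$)
$- \frac{450379}{G{\left(\left(-5\right) 1 \left(-4\right),944 \right)}} = - \frac{450379}{\frac{1}{944 + \left(-5\right) 1 \left(-4\right)} \left(1972 + 944\right)} = - \frac{450379}{\frac{1}{944 - -20} \cdot 2916} = - \frac{450379}{\frac{1}{944 + 20} \cdot 2916} = - \frac{450379}{\frac{1}{964} \cdot 2916} = - \frac{450379}{\frac{729}{241}} = \left(-450379\right) \frac{241}{729} = - \frac{108541339}{729}$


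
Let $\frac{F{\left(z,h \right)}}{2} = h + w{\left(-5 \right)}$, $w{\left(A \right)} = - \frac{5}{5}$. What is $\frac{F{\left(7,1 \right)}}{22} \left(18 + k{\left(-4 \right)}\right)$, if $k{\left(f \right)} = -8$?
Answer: $0$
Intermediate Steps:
$w{\left(A \right)} = -1$ ($w{\left(A \right)} = \left(-5\right) \frac{1}{5} = -1$)
$F{\left(z,h \right)} = -2 + 2 h$ ($F{\left(z,h \right)} = 2 \left(h - 1\right) = 2 \left(-1 + h\right) = -2 + 2 h$)
$\frac{F{\left(7,1 \right)}}{22} \left(18 + k{\left(-4 \right)}\right) = \frac{-2 + 2 \cdot 1}{22} \left(18 - 8\right) = \left(-2 + 2\right) \frac{1}{22} \cdot 10 = 0 \cdot \frac{1}{22} \cdot 10 = 0 \cdot 10 = 0$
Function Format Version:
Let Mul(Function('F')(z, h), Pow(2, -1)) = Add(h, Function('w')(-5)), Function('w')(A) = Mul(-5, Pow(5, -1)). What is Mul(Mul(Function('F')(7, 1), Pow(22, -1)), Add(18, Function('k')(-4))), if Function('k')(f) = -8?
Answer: 0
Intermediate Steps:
Function('w')(A) = -1 (Function('w')(A) = Mul(-5, Rational(1, 5)) = -1)
Function('F')(z, h) = Add(-2, Mul(2, h)) (Function('F')(z, h) = Mul(2, Add(h, -1)) = Mul(2, Add(-1, h)) = Add(-2, Mul(2, h)))
Mul(Mul(Function('F')(7, 1), Pow(22, -1)), Add(18, Function('k')(-4))) = Mul(Mul(Add(-2, Mul(2, 1)), Pow(22, -1)), Add(18, -8)) = Mul(Mul(Add(-2, 2), Rational(1, 22)), 10) = Mul(Mul(0, Rational(1, 22)), 10) = Mul(0, 10) = 0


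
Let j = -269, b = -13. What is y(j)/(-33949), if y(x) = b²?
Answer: -169/33949 ≈ -0.0049781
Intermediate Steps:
y(x) = 169 (y(x) = (-13)² = 169)
y(j)/(-33949) = 169/(-33949) = 169*(-1/33949) = -169/33949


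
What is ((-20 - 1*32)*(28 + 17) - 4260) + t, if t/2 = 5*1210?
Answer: 5500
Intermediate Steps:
t = 12100 (t = 2*(5*1210) = 2*6050 = 12100)
((-20 - 1*32)*(28 + 17) - 4260) + t = ((-20 - 1*32)*(28 + 17) - 4260) + 12100 = ((-20 - 32)*45 - 4260) + 12100 = (-52*45 - 4260) + 12100 = (-2340 - 4260) + 12100 = -6600 + 12100 = 5500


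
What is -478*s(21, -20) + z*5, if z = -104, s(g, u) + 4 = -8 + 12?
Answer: -520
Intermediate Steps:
s(g, u) = 0 (s(g, u) = -4 + (-8 + 12) = -4 + 4 = 0)
-478*s(21, -20) + z*5 = -478*0 - 104*5 = 0 - 520 = -520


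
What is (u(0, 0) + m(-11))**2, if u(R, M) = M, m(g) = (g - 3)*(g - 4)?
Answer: 44100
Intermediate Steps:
m(g) = (-4 + g)*(-3 + g) (m(g) = (-3 + g)*(-4 + g) = (-4 + g)*(-3 + g))
(u(0, 0) + m(-11))**2 = (0 + (12 + (-11)**2 - 7*(-11)))**2 = (0 + (12 + 121 + 77))**2 = (0 + 210)**2 = 210**2 = 44100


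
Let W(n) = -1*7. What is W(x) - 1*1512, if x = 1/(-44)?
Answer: -1519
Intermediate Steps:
x = -1/44 ≈ -0.022727
W(n) = -7
W(x) - 1*1512 = -7 - 1*1512 = -7 - 1512 = -1519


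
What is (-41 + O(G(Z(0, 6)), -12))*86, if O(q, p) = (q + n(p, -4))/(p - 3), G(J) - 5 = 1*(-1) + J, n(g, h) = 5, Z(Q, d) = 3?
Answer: -17974/5 ≈ -3594.8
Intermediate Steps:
G(J) = 4 + J (G(J) = 5 + (1*(-1) + J) = 5 + (-1 + J) = 4 + J)
O(q, p) = (5 + q)/(-3 + p) (O(q, p) = (q + 5)/(p - 3) = (5 + q)/(-3 + p))
(-41 + O(G(Z(0, 6)), -12))*86 = (-41 + (5 + (4 + 3))/(-3 - 12))*86 = (-41 + (5 + 7)/(-15))*86 = (-41 - 1/15*12)*86 = (-41 - ⅘)*86 = -209/5*86 = -17974/5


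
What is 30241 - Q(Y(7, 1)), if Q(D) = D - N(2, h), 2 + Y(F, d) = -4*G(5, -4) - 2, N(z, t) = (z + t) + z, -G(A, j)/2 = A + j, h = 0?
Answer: 30241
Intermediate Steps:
G(A, j) = -2*A - 2*j (G(A, j) = -2*(A + j) = -2*A - 2*j)
N(z, t) = t + 2*z (N(z, t) = (t + z) + z = t + 2*z)
Y(F, d) = 4 (Y(F, d) = -2 + (-4*(-2*5 - 2*(-4)) - 2) = -2 + (-4*(-10 + 8) - 2) = -2 + (-4*(-2) - 2) = -2 + (8 - 2) = -2 + 6 = 4)
Q(D) = -4 + D (Q(D) = D - (0 + 2*2) = D - (0 + 4) = D - 1*4 = D - 4 = -4 + D)
30241 - Q(Y(7, 1)) = 30241 - (-4 + 4) = 30241 - 1*0 = 30241 + 0 = 30241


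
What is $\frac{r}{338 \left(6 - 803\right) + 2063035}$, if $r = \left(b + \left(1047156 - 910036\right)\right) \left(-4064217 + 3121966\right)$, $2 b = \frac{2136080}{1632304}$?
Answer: $- \frac{8787377567690105}{121990851554} \approx -72033.0$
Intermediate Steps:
$b = \frac{133505}{204038}$ ($b = \frac{2136080 \cdot \frac{1}{1632304}}{2} = \frac{1}{2} \cdot \frac{133505}{102019} = \frac{133505}{204038} \approx 0.65431$)
$r = - \frac{26362132703070315}{204038}$ ($r = \left(\frac{133505}{204038} + \left(1047156 - 910036\right)\right) \left(-4064217 + 3121966\right) = \left(\frac{133505}{204038} + 137120\right) \left(-942251\right) = \frac{27977824065}{204038} \left(-942251\right) = - \frac{26362132703070315}{204038} \approx -1.292 \cdot 10^{11}$)
$\frac{r}{338 \left(6 - 803\right) + 2063035} = - \frac{26362132703070315}{204038 \left(338 \left(6 - 803\right) + 2063035\right)} = - \frac{26362132703070315}{204038 \left(338 \left(-797\right) + 2063035\right)} = - \frac{26362132703070315}{204038 \left(-269386 + 2063035\right)} = - \frac{26362132703070315}{204038 \cdot 1793649} = \left(- \frac{26362132703070315}{204038}\right) \frac{1}{1793649} = - \frac{8787377567690105}{121990851554}$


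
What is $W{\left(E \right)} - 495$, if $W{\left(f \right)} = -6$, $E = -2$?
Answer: $-501$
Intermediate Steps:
$W{\left(E \right)} - 495 = -6 - 495 = -501$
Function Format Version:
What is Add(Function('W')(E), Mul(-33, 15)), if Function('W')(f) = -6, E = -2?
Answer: -501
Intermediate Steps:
Add(Function('W')(E), Mul(-33, 15)) = Add(-6, Mul(-33, 15)) = Add(-6, -495) = -501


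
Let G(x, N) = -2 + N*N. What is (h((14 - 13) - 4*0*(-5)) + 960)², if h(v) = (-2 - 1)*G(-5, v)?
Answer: 927369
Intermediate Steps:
G(x, N) = -2 + N²
h(v) = 6 - 3*v² (h(v) = (-2 - 1)*(-2 + v²) = -3*(-2 + v²) = 6 - 3*v²)
(h((14 - 13) - 4*0*(-5)) + 960)² = ((6 - 3*((14 - 13) - 4*0*(-5))²) + 960)² = ((6 - 3*(1 + 0*(-5))²) + 960)² = ((6 - 3*(1 + 0)²) + 960)² = ((6 - 3*1²) + 960)² = ((6 - 3*1) + 960)² = ((6 - 3) + 960)² = (3 + 960)² = 963² = 927369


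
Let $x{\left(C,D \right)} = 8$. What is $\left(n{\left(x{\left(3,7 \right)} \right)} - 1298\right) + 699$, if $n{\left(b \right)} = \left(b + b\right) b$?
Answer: $-471$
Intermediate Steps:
$n{\left(b \right)} = 2 b^{2}$ ($n{\left(b \right)} = 2 b b = 2 b^{2}$)
$\left(n{\left(x{\left(3,7 \right)} \right)} - 1298\right) + 699 = \left(2 \cdot 8^{2} - 1298\right) + 699 = \left(2 \cdot 64 - 1298\right) + 699 = \left(128 - 1298\right) + 699 = -1170 + 699 = -471$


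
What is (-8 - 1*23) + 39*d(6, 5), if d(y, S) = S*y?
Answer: 1139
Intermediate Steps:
(-8 - 1*23) + 39*d(6, 5) = (-8 - 1*23) + 39*(5*6) = (-8 - 23) + 39*30 = -31 + 1170 = 1139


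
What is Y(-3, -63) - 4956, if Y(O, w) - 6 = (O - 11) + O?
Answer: -4967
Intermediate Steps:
Y(O, w) = -5 + 2*O (Y(O, w) = 6 + ((O - 11) + O) = 6 + ((-11 + O) + O) = 6 + (-11 + 2*O) = -5 + 2*O)
Y(-3, -63) - 4956 = (-5 + 2*(-3)) - 4956 = (-5 - 6) - 4956 = -11 - 4956 = -4967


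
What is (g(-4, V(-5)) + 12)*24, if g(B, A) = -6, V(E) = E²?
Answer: 144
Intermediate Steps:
(g(-4, V(-5)) + 12)*24 = (-6 + 12)*24 = 6*24 = 144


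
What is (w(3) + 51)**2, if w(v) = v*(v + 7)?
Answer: 6561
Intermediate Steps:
w(v) = v*(7 + v)
(w(3) + 51)**2 = (3*(7 + 3) + 51)**2 = (3*10 + 51)**2 = (30 + 51)**2 = 81**2 = 6561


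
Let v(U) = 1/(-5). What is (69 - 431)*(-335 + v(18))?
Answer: 606712/5 ≈ 1.2134e+5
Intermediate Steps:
v(U) = -⅕
(69 - 431)*(-335 + v(18)) = (69 - 431)*(-335 - ⅕) = -362*(-1676/5) = 606712/5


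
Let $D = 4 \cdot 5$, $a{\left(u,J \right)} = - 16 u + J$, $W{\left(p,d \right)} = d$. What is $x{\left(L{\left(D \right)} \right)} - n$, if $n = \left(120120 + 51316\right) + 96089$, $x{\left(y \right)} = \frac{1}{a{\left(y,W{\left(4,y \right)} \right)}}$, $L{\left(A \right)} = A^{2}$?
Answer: $- \frac{1605150001}{6000} \approx -2.6753 \cdot 10^{5}$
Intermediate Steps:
$a{\left(u,J \right)} = J - 16 u$
$D = 20$
$x{\left(y \right)} = - \frac{1}{15 y}$ ($x{\left(y \right)} = \frac{1}{y - 16 y} = \frac{1}{\left(-15\right) y} = - \frac{1}{15 y}$)
$n = 267525$ ($n = 171436 + 96089 = 267525$)
$x{\left(L{\left(D \right)} \right)} - n = - \frac{1}{15 \cdot 20^{2}} - 267525 = - \frac{1}{15 \cdot 400} - 267525 = \left(- \frac{1}{15}\right) \frac{1}{400} - 267525 = - \frac{1}{6000} - 267525 = - \frac{1605150001}{6000}$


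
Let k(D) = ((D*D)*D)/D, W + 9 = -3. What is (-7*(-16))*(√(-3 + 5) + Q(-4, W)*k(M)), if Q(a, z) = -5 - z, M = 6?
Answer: 28224 + 112*√2 ≈ 28382.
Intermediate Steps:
W = -12 (W = -9 - 3 = -12)
k(D) = D² (k(D) = (D²*D)/D = D³/D = D²)
(-7*(-16))*(√(-3 + 5) + Q(-4, W)*k(M)) = (-7*(-16))*(√(-3 + 5) + (-5 - 1*(-12))*6²) = 112*(√2 + (-5 + 12)*36) = 112*(√2 + 7*36) = 112*(√2 + 252) = 112*(252 + √2) = 28224 + 112*√2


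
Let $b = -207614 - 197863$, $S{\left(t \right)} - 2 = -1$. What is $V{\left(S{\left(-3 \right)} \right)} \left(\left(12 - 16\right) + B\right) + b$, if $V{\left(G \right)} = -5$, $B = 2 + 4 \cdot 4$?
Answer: $-405547$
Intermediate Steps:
$B = 18$ ($B = 2 + 16 = 18$)
$S{\left(t \right)} = 1$ ($S{\left(t \right)} = 2 - 1 = 1$)
$b = -405477$
$V{\left(S{\left(-3 \right)} \right)} \left(\left(12 - 16\right) + B\right) + b = - 5 \left(\left(12 - 16\right) + 18\right) - 405477 = - 5 \left(-4 + 18\right) - 405477 = \left(-5\right) 14 - 405477 = -70 - 405477 = -405547$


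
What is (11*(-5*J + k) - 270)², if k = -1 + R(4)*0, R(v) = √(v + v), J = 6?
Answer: 373321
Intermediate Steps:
R(v) = √2*√v (R(v) = √(2*v) = √2*√v)
k = -1 (k = -1 + (√2*√4)*0 = -1 + (√2*2)*0 = -1 + (2*√2)*0 = -1 + 0 = -1)
(11*(-5*J + k) - 270)² = (11*(-5*6 - 1) - 270)² = (11*(-30 - 1) - 270)² = (11*(-31) - 270)² = (-341 - 270)² = (-611)² = 373321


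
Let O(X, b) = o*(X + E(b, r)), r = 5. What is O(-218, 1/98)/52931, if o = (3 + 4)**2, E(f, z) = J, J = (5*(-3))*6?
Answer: -15092/52931 ≈ -0.28513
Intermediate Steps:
J = -90 (J = -15*6 = -90)
E(f, z) = -90
o = 49 (o = 7**2 = 49)
O(X, b) = -4410 + 49*X (O(X, b) = 49*(X - 90) = 49*(-90 + X) = -4410 + 49*X)
O(-218, 1/98)/52931 = (-4410 + 49*(-218))/52931 = (-4410 - 10682)*(1/52931) = -15092*1/52931 = -15092/52931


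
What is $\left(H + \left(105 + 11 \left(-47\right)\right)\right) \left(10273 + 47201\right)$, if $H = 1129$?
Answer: $41208858$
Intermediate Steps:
$\left(H + \left(105 + 11 \left(-47\right)\right)\right) \left(10273 + 47201\right) = \left(1129 + \left(105 + 11 \left(-47\right)\right)\right) \left(10273 + 47201\right) = \left(1129 + \left(105 - 517\right)\right) 57474 = \left(1129 - 412\right) 57474 = 717 \cdot 57474 = 41208858$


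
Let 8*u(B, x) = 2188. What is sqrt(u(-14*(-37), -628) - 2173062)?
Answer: I*sqrt(8691154)/2 ≈ 1474.0*I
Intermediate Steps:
u(B, x) = 547/2 (u(B, x) = (1/8)*2188 = 547/2)
sqrt(u(-14*(-37), -628) - 2173062) = sqrt(547/2 - 2173062) = sqrt(-4345577/2) = I*sqrt(8691154)/2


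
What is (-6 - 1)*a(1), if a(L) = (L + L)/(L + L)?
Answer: -7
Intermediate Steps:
a(L) = 1 (a(L) = (2*L)/((2*L)) = (2*L)*(1/(2*L)) = 1)
(-6 - 1)*a(1) = (-6 - 1)*1 = -7*1 = -7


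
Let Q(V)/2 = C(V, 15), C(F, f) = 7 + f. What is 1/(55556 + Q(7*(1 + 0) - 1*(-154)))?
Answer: 1/55600 ≈ 1.7986e-5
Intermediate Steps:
Q(V) = 44 (Q(V) = 2*(7 + 15) = 2*22 = 44)
1/(55556 + Q(7*(1 + 0) - 1*(-154))) = 1/(55556 + 44) = 1/55600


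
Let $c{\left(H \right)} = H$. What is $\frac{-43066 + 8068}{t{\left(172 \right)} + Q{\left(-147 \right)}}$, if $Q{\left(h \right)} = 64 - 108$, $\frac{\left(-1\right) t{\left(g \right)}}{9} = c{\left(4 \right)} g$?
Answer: $\frac{17499}{3118} \approx 5.6123$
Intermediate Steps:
$t{\left(g \right)} = - 36 g$ ($t{\left(g \right)} = - 9 \cdot 4 g = - 36 g$)
$Q{\left(h \right)} = -44$
$\frac{-43066 + 8068}{t{\left(172 \right)} + Q{\left(-147 \right)}} = \frac{-43066 + 8068}{\left(-36\right) 172 - 44} = - \frac{34998}{-6192 - 44} = - \frac{34998}{-6236} = \left(-34998\right) \left(- \frac{1}{6236}\right) = \frac{17499}{3118}$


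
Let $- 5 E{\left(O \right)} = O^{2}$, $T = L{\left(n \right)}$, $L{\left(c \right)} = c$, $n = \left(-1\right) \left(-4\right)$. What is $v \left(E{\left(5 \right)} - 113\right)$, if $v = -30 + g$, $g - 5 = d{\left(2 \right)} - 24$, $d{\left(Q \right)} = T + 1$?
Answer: $5192$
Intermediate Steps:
$n = 4$
$T = 4$
$d{\left(Q \right)} = 5$ ($d{\left(Q \right)} = 4 + 1 = 5$)
$E{\left(O \right)} = - \frac{O^{2}}{5}$
$g = -14$ ($g = 5 + \left(5 - 24\right) = 5 - 19 = -14$)
$v = -44$ ($v = -30 - 14 = -44$)
$v \left(E{\left(5 \right)} - 113\right) = - 44 \left(- \frac{5^{2}}{5} - 113\right) = - 44 \left(\left(- \frac{1}{5}\right) 25 - 113\right) = - 44 \left(-5 - 113\right) = \left(-44\right) \left(-118\right) = 5192$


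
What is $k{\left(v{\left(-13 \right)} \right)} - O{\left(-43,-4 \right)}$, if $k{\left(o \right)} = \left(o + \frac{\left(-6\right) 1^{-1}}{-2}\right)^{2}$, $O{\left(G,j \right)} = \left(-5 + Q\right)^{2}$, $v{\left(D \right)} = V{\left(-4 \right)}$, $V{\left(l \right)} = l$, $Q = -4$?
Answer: $-80$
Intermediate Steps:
$v{\left(D \right)} = -4$
$O{\left(G,j \right)} = 81$ ($O{\left(G,j \right)} = \left(-5 - 4\right)^{2} = \left(-9\right)^{2} = 81$)
$k{\left(o \right)} = \left(3 + o\right)^{2}$ ($k{\left(o \right)} = \left(o + \left(-6\right) 1 \left(- \frac{1}{2}\right)\right)^{2} = \left(o - -3\right)^{2} = \left(o + 3\right)^{2} = \left(3 + o\right)^{2}$)
$k{\left(v{\left(-13 \right)} \right)} - O{\left(-43,-4 \right)} = \left(3 - 4\right)^{2} - 81 = \left(-1\right)^{2} - 81 = 1 - 81 = -80$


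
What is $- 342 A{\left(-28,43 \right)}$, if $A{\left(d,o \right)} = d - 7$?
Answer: $11970$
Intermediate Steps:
$A{\left(d,o \right)} = -7 + d$ ($A{\left(d,o \right)} = d - 7 = -7 + d$)
$- 342 A{\left(-28,43 \right)} = - 342 \left(-7 - 28\right) = \left(-342\right) \left(-35\right) = 11970$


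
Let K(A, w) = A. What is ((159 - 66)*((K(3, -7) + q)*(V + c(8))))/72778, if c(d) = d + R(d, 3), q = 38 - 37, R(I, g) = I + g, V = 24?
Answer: 7998/36389 ≈ 0.21979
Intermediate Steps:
q = 1
c(d) = 3 + 2*d (c(d) = d + (d + 3) = d + (3 + d) = 3 + 2*d)
((159 - 66)*((K(3, -7) + q)*(V + c(8))))/72778 = ((159 - 66)*((3 + 1)*(24 + (3 + 2*8))))/72778 = (93*(4*(24 + (3 + 16))))*(1/72778) = (93*(4*(24 + 19)))*(1/72778) = (93*(4*43))*(1/72778) = (93*172)*(1/72778) = 15996*(1/72778) = 7998/36389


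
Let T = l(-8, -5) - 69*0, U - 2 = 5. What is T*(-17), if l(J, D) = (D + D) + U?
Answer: 51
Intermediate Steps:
U = 7 (U = 2 + 5 = 7)
l(J, D) = 7 + 2*D (l(J, D) = (D + D) + 7 = 2*D + 7 = 7 + 2*D)
T = -3 (T = (7 + 2*(-5)) - 69*0 = (7 - 10) + 0 = -3 + 0 = -3)
T*(-17) = -3*(-17) = 51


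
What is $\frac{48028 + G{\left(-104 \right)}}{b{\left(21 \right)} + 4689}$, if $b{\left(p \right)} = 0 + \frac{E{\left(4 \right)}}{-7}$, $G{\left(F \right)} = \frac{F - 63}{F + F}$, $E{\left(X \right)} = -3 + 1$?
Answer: $\frac{69929937}{6827600} \approx 10.242$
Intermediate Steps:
$E{\left(X \right)} = -2$
$G{\left(F \right)} = \frac{-63 + F}{2 F}$
$b{\left(p \right)} = \frac{2}{7}$ ($b{\left(p \right)} = 0 + \frac{1}{-7} \left(-2\right) = 0 - - \frac{2}{7} = 0 + \frac{2}{7} = \frac{2}{7}$)
$\frac{48028 + G{\left(-104 \right)}}{b{\left(21 \right)} + 4689} = \frac{48028 + \frac{-63 - 104}{2 \left(-104\right)}}{\frac{2}{7} + 4689} = \frac{48028 + \frac{1}{2} \left(- \frac{1}{104}\right) \left(-167\right)}{\frac{32825}{7}} = \left(48028 + \frac{167}{208}\right) \frac{7}{32825} = \frac{9989991}{208} \cdot \frac{7}{32825} = \frac{69929937}{6827600}$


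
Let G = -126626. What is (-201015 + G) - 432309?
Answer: -759950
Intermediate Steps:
(-201015 + G) - 432309 = (-201015 - 126626) - 432309 = -327641 - 432309 = -759950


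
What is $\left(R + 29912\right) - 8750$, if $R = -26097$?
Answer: $-4935$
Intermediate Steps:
$\left(R + 29912\right) - 8750 = \left(-26097 + 29912\right) - 8750 = 3815 - 8750 = -4935$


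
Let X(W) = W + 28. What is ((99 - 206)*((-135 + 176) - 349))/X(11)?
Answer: 32956/39 ≈ 845.03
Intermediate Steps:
X(W) = 28 + W
((99 - 206)*((-135 + 176) - 349))/X(11) = ((99 - 206)*((-135 + 176) - 349))/(28 + 11) = -107*(41 - 349)/39 = -107*(-308)*(1/39) = 32956*(1/39) = 32956/39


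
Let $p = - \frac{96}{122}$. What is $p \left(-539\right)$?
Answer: $\frac{25872}{61} \approx 424.13$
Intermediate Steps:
$p = - \frac{48}{61}$ ($p = \left(-96\right) \frac{1}{122} = - \frac{48}{61} \approx -0.78689$)
$p \left(-539\right) = \left(- \frac{48}{61}\right) \left(-539\right) = \frac{25872}{61}$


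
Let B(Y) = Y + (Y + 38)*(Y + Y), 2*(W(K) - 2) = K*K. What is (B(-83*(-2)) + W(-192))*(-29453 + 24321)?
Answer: -443035296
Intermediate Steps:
W(K) = 2 + K**2/2 (W(K) = 2 + (K*K)/2 = 2 + K**2/2)
B(Y) = Y + 2*Y*(38 + Y) (B(Y) = Y + (38 + Y)*(2*Y) = Y + 2*Y*(38 + Y))
(B(-83*(-2)) + W(-192))*(-29453 + 24321) = ((-83*(-2))*(77 + 2*(-83*(-2))) + (2 + (1/2)*(-192)**2))*(-29453 + 24321) = (166*(77 + 2*166) + (2 + (1/2)*36864))*(-5132) = (166*(77 + 332) + (2 + 18432))*(-5132) = (166*409 + 18434)*(-5132) = (67894 + 18434)*(-5132) = 86328*(-5132) = -443035296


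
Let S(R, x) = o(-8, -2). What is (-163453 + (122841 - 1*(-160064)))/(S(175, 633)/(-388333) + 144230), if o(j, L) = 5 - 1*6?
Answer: 46387153516/56009268591 ≈ 0.82821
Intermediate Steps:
o(j, L) = -1 (o(j, L) = 5 - 6 = -1)
S(R, x) = -1
(-163453 + (122841 - 1*(-160064)))/(S(175, 633)/(-388333) + 144230) = (-163453 + (122841 - 1*(-160064)))/(-1/(-388333) + 144230) = (-163453 + (122841 + 160064))/(-1*(-1/388333) + 144230) = (-163453 + 282905)/(1/388333 + 144230) = 119452/(56009268591/388333) = 119452*(388333/56009268591) = 46387153516/56009268591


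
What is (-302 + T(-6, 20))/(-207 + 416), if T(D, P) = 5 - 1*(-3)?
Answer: -294/209 ≈ -1.4067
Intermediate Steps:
T(D, P) = 8 (T(D, P) = 5 + 3 = 8)
(-302 + T(-6, 20))/(-207 + 416) = (-302 + 8)/(-207 + 416) = -294/209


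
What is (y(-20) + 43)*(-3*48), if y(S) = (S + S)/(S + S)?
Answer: -6336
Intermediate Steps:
y(S) = 1 (y(S) = (2*S)/((2*S)) = (2*S)*(1/(2*S)) = 1)
(y(-20) + 43)*(-3*48) = (1 + 43)*(-3*48) = 44*(-144) = -6336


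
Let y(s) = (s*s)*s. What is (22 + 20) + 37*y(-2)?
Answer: -254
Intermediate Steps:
y(s) = s³ (y(s) = s²*s = s³)
(22 + 20) + 37*y(-2) = (22 + 20) + 37*(-2)³ = 42 + 37*(-8) = 42 - 296 = -254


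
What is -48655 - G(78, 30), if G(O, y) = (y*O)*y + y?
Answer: -118885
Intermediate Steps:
G(O, y) = y + O*y² (G(O, y) = (O*y)*y + y = O*y² + y = y + O*y²)
-48655 - G(78, 30) = -48655 - 30*(1 + 78*30) = -48655 - 30*(1 + 2340) = -48655 - 30*2341 = -48655 - 1*70230 = -48655 - 70230 = -118885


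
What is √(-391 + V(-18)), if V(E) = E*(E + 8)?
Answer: I*√211 ≈ 14.526*I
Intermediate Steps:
V(E) = E*(8 + E)
√(-391 + V(-18)) = √(-391 - 18*(8 - 18)) = √(-391 - 18*(-10)) = √(-391 + 180) = √(-211) = I*√211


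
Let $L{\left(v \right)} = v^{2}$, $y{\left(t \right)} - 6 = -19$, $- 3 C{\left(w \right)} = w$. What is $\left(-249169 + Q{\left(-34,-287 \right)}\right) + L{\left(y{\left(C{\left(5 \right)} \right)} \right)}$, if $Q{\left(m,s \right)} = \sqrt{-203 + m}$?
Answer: $-249000 + i \sqrt{237} \approx -2.49 \cdot 10^{5} + 15.395 i$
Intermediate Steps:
$C{\left(w \right)} = - \frac{w}{3}$
$y{\left(t \right)} = -13$ ($y{\left(t \right)} = 6 - 19 = -13$)
$\left(-249169 + Q{\left(-34,-287 \right)}\right) + L{\left(y{\left(C{\left(5 \right)} \right)} \right)} = \left(-249169 + \sqrt{-203 - 34}\right) + \left(-13\right)^{2} = \left(-249169 + \sqrt{-237}\right) + 169 = \left(-249169 + i \sqrt{237}\right) + 169 = -249000 + i \sqrt{237}$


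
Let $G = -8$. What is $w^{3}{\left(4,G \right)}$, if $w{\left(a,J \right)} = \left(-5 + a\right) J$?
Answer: $512$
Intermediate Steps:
$w{\left(a,J \right)} = J \left(-5 + a\right)$
$w^{3}{\left(4,G \right)} = \left(- 8 \left(-5 + 4\right)\right)^{3} = \left(\left(-8\right) \left(-1\right)\right)^{3} = 8^{3} = 512$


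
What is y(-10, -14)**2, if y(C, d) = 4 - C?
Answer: 196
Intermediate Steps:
y(-10, -14)**2 = (4 - 1*(-10))**2 = (4 + 10)**2 = 14**2 = 196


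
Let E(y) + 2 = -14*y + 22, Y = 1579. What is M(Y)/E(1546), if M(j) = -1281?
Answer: 427/7208 ≈ 0.059240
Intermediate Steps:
E(y) = 20 - 14*y (E(y) = -2 + (-14*y + 22) = -2 + (22 - 14*y) = 20 - 14*y)
M(Y)/E(1546) = -1281/(20 - 14*1546) = -1281/(20 - 21644) = -1281/(-21624) = -1281*(-1/21624) = 427/7208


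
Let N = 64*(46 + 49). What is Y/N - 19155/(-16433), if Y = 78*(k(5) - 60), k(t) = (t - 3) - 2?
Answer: 988899/2497816 ≈ 0.39591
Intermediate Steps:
k(t) = -5 + t (k(t) = (-3 + t) - 2 = -5 + t)
Y = -4680 (Y = 78*((-5 + 5) - 60) = 78*(0 - 60) = 78*(-60) = -4680)
N = 6080 (N = 64*95 = 6080)
Y/N - 19155/(-16433) = -4680/6080 - 19155/(-16433) = -4680*1/6080 - 19155*(-1/16433) = -117/152 + 19155/16433 = 988899/2497816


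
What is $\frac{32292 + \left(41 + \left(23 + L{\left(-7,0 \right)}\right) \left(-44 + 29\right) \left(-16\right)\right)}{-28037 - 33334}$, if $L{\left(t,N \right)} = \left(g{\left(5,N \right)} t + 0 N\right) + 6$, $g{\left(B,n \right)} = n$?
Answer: $- \frac{39293}{61371} \approx -0.64025$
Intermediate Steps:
$L{\left(t,N \right)} = 6 + N t$ ($L{\left(t,N \right)} = \left(N t + 0 N\right) + 6 = \left(N t + 0\right) + 6 = N t + 6 = 6 + N t$)
$\frac{32292 + \left(41 + \left(23 + L{\left(-7,0 \right)}\right) \left(-44 + 29\right) \left(-16\right)\right)}{-28037 - 33334} = \frac{32292 + \left(41 + \left(23 + \left(6 + 0 \left(-7\right)\right)\right) \left(-44 + 29\right) \left(-16\right)\right)}{-28037 - 33334} = \frac{32292 + \left(41 + \left(23 + \left(6 + 0\right)\right) \left(-15\right) \left(-16\right)\right)}{-61371} = \left(32292 + \left(41 + \left(23 + 6\right) \left(-15\right) \left(-16\right)\right)\right) \left(- \frac{1}{61371}\right) = \left(32292 + \left(41 + 29 \left(-15\right) \left(-16\right)\right)\right) \left(- \frac{1}{61371}\right) = \left(32292 + \left(41 - -6960\right)\right) \left(- \frac{1}{61371}\right) = \left(32292 + \left(41 + 6960\right)\right) \left(- \frac{1}{61371}\right) = \left(32292 + 7001\right) \left(- \frac{1}{61371}\right) = 39293 \left(- \frac{1}{61371}\right) = - \frac{39293}{61371}$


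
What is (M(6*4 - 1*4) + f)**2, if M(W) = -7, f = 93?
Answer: 7396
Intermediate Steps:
(M(6*4 - 1*4) + f)**2 = (-7 + 93)**2 = 86**2 = 7396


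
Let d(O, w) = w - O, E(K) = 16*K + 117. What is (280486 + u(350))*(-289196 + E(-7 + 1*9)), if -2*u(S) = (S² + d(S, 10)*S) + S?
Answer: -80517221367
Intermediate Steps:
E(K) = 117 + 16*K
u(S) = -S/2 - S²/2 - S*(10 - S)/2 (u(S) = -((S² + (10 - S)*S) + S)/2 = -((S² + S*(10 - S)) + S)/2 = -(S + S² + S*(10 - S))/2 = -S/2 - S²/2 - S*(10 - S)/2)
(280486 + u(350))*(-289196 + E(-7 + 1*9)) = (280486 - 11/2*350)*(-289196 + (117 + 16*(-7 + 1*9))) = (280486 - 1925)*(-289196 + (117 + 16*(-7 + 9))) = 278561*(-289196 + (117 + 16*2)) = 278561*(-289196 + (117 + 32)) = 278561*(-289196 + 149) = 278561*(-289047) = -80517221367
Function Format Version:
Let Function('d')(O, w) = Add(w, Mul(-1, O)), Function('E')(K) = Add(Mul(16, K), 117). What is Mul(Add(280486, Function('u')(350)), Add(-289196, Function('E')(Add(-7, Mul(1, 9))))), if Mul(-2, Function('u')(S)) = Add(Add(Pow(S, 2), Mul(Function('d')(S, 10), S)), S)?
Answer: -80517221367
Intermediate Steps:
Function('E')(K) = Add(117, Mul(16, K))
Function('u')(S) = Add(Mul(Rational(-1, 2), S), Mul(Rational(-1, 2), Pow(S, 2)), Mul(Rational(-1, 2), S, Add(10, Mul(-1, S)))) (Function('u')(S) = Mul(Rational(-1, 2), Add(Add(Pow(S, 2), Mul(Add(10, Mul(-1, S)), S)), S)) = Mul(Rational(-1, 2), Add(Add(Pow(S, 2), Mul(S, Add(10, Mul(-1, S)))), S)) = Mul(Rational(-1, 2), Add(S, Pow(S, 2), Mul(S, Add(10, Mul(-1, S))))) = Add(Mul(Rational(-1, 2), S), Mul(Rational(-1, 2), Pow(S, 2)), Mul(Rational(-1, 2), S, Add(10, Mul(-1, S)))))
Mul(Add(280486, Function('u')(350)), Add(-289196, Function('E')(Add(-7, Mul(1, 9))))) = Mul(Add(280486, Mul(Rational(-11, 2), 350)), Add(-289196, Add(117, Mul(16, Add(-7, Mul(1, 9)))))) = Mul(Add(280486, -1925), Add(-289196, Add(117, Mul(16, Add(-7, 9))))) = Mul(278561, Add(-289196, Add(117, Mul(16, 2)))) = Mul(278561, Add(-289196, Add(117, 32))) = Mul(278561, Add(-289196, 149)) = Mul(278561, -289047) = -80517221367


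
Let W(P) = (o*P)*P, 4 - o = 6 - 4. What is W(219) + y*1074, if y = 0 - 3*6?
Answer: 76590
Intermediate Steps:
y = -18 (y = 0 - 18 = -18)
o = 2 (o = 4 - (6 - 4) = 4 - 1*2 = 4 - 2 = 2)
W(P) = 2*P² (W(P) = (2*P)*P = 2*P²)
W(219) + y*1074 = 2*219² - 18*1074 = 2*47961 - 19332 = 95922 - 19332 = 76590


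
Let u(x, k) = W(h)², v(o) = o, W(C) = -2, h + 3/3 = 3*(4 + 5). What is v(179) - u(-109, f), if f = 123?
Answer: 175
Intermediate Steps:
h = 26 (h = -1 + 3*(4 + 5) = -1 + 3*9 = -1 + 27 = 26)
u(x, k) = 4 (u(x, k) = (-2)² = 4)
v(179) - u(-109, f) = 179 - 1*4 = 179 - 4 = 175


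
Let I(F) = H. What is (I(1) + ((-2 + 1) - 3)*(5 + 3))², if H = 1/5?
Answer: 25281/25 ≈ 1011.2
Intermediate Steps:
H = ⅕ (H = 1*(⅕) = ⅕ ≈ 0.20000)
I(F) = ⅕
(I(1) + ((-2 + 1) - 3)*(5 + 3))² = (⅕ + ((-2 + 1) - 3)*(5 + 3))² = (⅕ + (-1 - 3)*8)² = (⅕ - 4*8)² = (⅕ - 32)² = (-159/5)² = 25281/25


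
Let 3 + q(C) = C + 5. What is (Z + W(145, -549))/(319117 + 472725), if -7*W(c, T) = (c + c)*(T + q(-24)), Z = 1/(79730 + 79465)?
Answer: 26361100057/882401010330 ≈ 0.029874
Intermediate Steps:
q(C) = 2 + C (q(C) = -3 + (C + 5) = -3 + (5 + C) = 2 + C)
Z = 1/159195 ≈ 6.2816e-6
W(c, T) = -2*c*(-22 + T)/7 (W(c, T) = -(c + c)*(T + (2 - 24))/7 = -2*c*(T - 22)/7 = -2*c*(-22 + T)/7)
(Z + W(145, -549))/(319117 + 472725) = (1/159195 + (2/7)*145*(22 - 1*(-549)))/(319117 + 472725) = (1/159195 + (2/7)*145*(22 + 549))/791842 = (1/159195 + (2/7)*145*571)*(1/791842) = (1/159195 + 165590/7)*(1/791842) = (26361100057/1114365)*(1/791842) = 26361100057/882401010330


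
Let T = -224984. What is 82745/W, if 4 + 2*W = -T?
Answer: 16549/22498 ≈ 0.73558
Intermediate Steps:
W = 112490 (W = -2 + (-1*(-224984))/2 = -2 + (½)*224984 = -2 + 112492 = 112490)
82745/W = 82745/112490 = 82745*(1/112490) = 16549/22498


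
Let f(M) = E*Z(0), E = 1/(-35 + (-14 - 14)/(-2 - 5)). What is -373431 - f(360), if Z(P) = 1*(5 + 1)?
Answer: -11576355/31 ≈ -3.7343e+5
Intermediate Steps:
Z(P) = 6 (Z(P) = 1*6 = 6)
E = -1/31 (E = 1/(-35 - 28/(-7)) = 1/(-35 - 28*(-1/7)) = 1/(-35 + 4) = 1/(-31) = -1/31 ≈ -0.032258)
f(M) = -6/31 (f(M) = -1/31*6 = -6/31)
-373431 - f(360) = -373431 - 1*(-6/31) = -373431 + 6/31 = -11576355/31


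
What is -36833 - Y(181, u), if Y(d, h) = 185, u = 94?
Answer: -37018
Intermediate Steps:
-36833 - Y(181, u) = -36833 - 1*185 = -36833 - 185 = -37018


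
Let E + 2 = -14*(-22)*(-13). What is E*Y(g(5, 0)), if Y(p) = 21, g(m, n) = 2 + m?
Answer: -84126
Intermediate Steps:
E = -4006 (E = -2 - 14*(-22)*(-13) = -2 + 308*(-13) = -2 - 4004 = -4006)
E*Y(g(5, 0)) = -4006*21 = -84126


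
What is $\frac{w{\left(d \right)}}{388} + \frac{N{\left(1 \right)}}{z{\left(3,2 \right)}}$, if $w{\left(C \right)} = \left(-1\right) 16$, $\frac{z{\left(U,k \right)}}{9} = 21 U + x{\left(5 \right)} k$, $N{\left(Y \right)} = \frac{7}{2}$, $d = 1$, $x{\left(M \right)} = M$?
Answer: $- \frac{4577}{127458} \approx -0.03591$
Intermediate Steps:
$N{\left(Y \right)} = \frac{7}{2}$ ($N{\left(Y \right)} = 7 \cdot \frac{1}{2} = \frac{7}{2}$)
$z{\left(U,k \right)} = 45 k + 189 U$ ($z{\left(U,k \right)} = 9 \left(21 U + 5 k\right) = 9 \left(5 k + 21 U\right) = 45 k + 189 U$)
$w{\left(C \right)} = -16$
$\frac{w{\left(d \right)}}{388} + \frac{N{\left(1 \right)}}{z{\left(3,2 \right)}} = - \frac{16}{388} + \frac{7}{2 \left(45 \cdot 2 + 189 \cdot 3\right)} = \left(-16\right) \frac{1}{388} + \frac{7}{2 \left(90 + 567\right)} = - \frac{4}{97} + \frac{7}{2 \cdot 657} = - \frac{4}{97} + \frac{7}{2} \cdot \frac{1}{657} = - \frac{4}{97} + \frac{7}{1314} = - \frac{4577}{127458}$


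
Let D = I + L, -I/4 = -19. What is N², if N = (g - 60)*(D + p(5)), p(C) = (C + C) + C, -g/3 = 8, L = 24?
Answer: 93315600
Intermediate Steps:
g = -24 (g = -3*8 = -24)
I = 76 (I = -4*(-19) = 76)
p(C) = 3*C (p(C) = 2*C + C = 3*C)
D = 100 (D = 76 + 24 = 100)
N = -9660 (N = (-24 - 60)*(100 + 3*5) = -84*(100 + 15) = -84*115 = -9660)
N² = (-9660)² = 93315600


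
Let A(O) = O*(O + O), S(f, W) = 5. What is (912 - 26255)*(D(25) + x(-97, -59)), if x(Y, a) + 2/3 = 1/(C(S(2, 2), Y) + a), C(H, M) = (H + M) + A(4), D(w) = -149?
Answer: 1354177862/357 ≈ 3.7932e+6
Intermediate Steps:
A(O) = 2*O² (A(O) = O*(2*O) = 2*O²)
C(H, M) = 32 + H + M (C(H, M) = (H + M) + 2*4² = (H + M) + 2*16 = (H + M) + 32 = 32 + H + M)
x(Y, a) = -⅔ + 1/(37 + Y + a) (x(Y, a) = -⅔ + 1/((32 + 5 + Y) + a) = -⅔ + 1/((37 + Y) + a) = -⅔ + 1/(37 + Y + a))
(912 - 26255)*(D(25) + x(-97, -59)) = (912 - 26255)*(-149 + (-71 - 2*(-97) - 2*(-59))/(3*(37 - 97 - 59))) = -25343*(-149 + (⅓)*(-71 + 194 + 118)/(-119)) = -25343*(-149 + (⅓)*(-1/119)*241) = -25343*(-149 - 241/357) = -25343*(-53434/357) = 1354177862/357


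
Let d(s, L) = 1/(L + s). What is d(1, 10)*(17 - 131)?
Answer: -114/11 ≈ -10.364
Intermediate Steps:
d(1, 10)*(17 - 131) = (17 - 131)/(10 + 1) = -114/11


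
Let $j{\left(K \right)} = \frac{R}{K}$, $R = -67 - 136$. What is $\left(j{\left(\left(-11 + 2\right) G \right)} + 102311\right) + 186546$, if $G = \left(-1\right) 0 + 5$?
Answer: $\frac{12998768}{45} \approx 2.8886 \cdot 10^{5}$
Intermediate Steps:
$G = 5$ ($G = 0 + 5 = 5$)
$R = -203$ ($R = -67 - 136 = -203$)
$j{\left(K \right)} = - \frac{203}{K}$
$\left(j{\left(\left(-11 + 2\right) G \right)} + 102311\right) + 186546 = \left(- \frac{203}{\left(-11 + 2\right) 5} + 102311\right) + 186546 = \left(- \frac{203}{\left(-9\right) 5} + 102311\right) + 186546 = \left(- \frac{203}{-45} + 102311\right) + 186546 = \left(\left(-203\right) \left(- \frac{1}{45}\right) + 102311\right) + 186546 = \left(\frac{203}{45} + 102311\right) + 186546 = \frac{4604198}{45} + 186546 = \frac{12998768}{45}$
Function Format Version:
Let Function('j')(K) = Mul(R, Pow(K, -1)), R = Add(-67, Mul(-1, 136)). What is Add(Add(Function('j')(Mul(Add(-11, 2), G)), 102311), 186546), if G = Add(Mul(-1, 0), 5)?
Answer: Rational(12998768, 45) ≈ 2.8886e+5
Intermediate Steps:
G = 5 (G = Add(0, 5) = 5)
R = -203 (R = Add(-67, -136) = -203)
Function('j')(K) = Mul(-203, Pow(K, -1))
Add(Add(Function('j')(Mul(Add(-11, 2), G)), 102311), 186546) = Add(Add(Mul(-203, Pow(Mul(Add(-11, 2), 5), -1)), 102311), 186546) = Add(Add(Mul(-203, Pow(Mul(-9, 5), -1)), 102311), 186546) = Add(Add(Mul(-203, Pow(-45, -1)), 102311), 186546) = Add(Add(Mul(-203, Rational(-1, 45)), 102311), 186546) = Add(Add(Rational(203, 45), 102311), 186546) = Add(Rational(4604198, 45), 186546) = Rational(12998768, 45)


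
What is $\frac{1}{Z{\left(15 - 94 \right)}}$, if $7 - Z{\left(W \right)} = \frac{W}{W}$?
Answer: $\frac{1}{6} \approx 0.16667$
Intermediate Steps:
$Z{\left(W \right)} = 6$ ($Z{\left(W \right)} = 7 - \frac{W}{W} = 7 - 1 = 6$)
$\frac{1}{Z{\left(15 - 94 \right)}} = \frac{1}{6}$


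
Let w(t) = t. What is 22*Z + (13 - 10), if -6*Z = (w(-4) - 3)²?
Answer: -530/3 ≈ -176.67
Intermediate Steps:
Z = -49/6 (Z = -(-4 - 3)²/6 = -⅙*(-7)² = -⅙*49 = -49/6 ≈ -8.1667)
22*Z + (13 - 10) = 22*(-49/6) + (13 - 10) = -539/3 + 3 = -530/3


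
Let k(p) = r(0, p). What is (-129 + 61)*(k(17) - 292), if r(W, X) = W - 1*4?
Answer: 20128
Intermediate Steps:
r(W, X) = -4 + W (r(W, X) = W - 4 = -4 + W)
k(p) = -4 (k(p) = -4 + 0 = -4)
(-129 + 61)*(k(17) - 292) = (-129 + 61)*(-4 - 292) = -68*(-296) = 20128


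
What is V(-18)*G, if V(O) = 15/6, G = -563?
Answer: -2815/2 ≈ -1407.5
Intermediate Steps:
V(O) = 5/2 (V(O) = 15*(⅙) = 5/2)
V(-18)*G = (5/2)*(-563) = -2815/2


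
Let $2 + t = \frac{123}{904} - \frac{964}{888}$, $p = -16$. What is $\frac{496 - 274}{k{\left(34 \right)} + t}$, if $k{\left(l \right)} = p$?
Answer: $- \frac{22276368}{1901471} \approx -11.715$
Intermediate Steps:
$k{\left(l \right)} = -16$
$t = - \frac{295967}{100344}$ ($t = -2 + \left(\frac{123}{904} - \frac{964}{888}\right) = -2 + \left(123 \cdot \frac{1}{904} - \frac{241}{222}\right) = -2 + \left(\frac{123}{904} - \frac{241}{222}\right) = -2 - \frac{95279}{100344} = - \frac{295967}{100344} \approx -2.9495$)
$\frac{496 - 274}{k{\left(34 \right)} + t} = \frac{496 - 274}{-16 - \frac{295967}{100344}} = \frac{222}{- \frac{1901471}{100344}} = 222 \left(- \frac{100344}{1901471}\right) = - \frac{22276368}{1901471}$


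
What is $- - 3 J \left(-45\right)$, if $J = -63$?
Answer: $8505$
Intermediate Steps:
$- - 3 J \left(-45\right) = - \left(-3\right) \left(-63\right) \left(-45\right) = - 189 \left(-45\right) = \left(-1\right) \left(-8505\right) = 8505$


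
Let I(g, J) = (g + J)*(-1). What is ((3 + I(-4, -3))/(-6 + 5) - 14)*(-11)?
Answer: 264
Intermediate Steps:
I(g, J) = -J - g (I(g, J) = (J + g)*(-1) = -J - g)
((3 + I(-4, -3))/(-6 + 5) - 14)*(-11) = ((3 + (-1*(-3) - 1*(-4)))/(-6 + 5) - 14)*(-11) = ((3 + (3 + 4))/(-1) - 14)*(-11) = ((3 + 7)*(-1) - 14)*(-11) = (10*(-1) - 14)*(-11) = (-10 - 14)*(-11) = -24*(-11) = 264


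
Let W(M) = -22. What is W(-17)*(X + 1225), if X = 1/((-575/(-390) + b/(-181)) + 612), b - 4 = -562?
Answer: -234588067846/8704555 ≈ -26950.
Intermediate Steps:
b = -558 (b = 4 - 562 = -558)
X = 14118/8704555 (X = 1/((-575/(-390) - 558/(-181)) + 612) = 1/((-575*(-1/390) - 558*(-1/181)) + 612) = 1/((115/78 + 558/181) + 612) = 1/(64339/14118 + 612) = 1/(8704555/14118) = 14118/8704555 ≈ 0.0016219)
W(-17)*(X + 1225) = -22*(14118/8704555 + 1225) = -22*10663093993/8704555 = -234588067846/8704555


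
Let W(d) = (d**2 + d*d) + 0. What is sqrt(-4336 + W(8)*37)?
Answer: 20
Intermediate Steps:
W(d) = 2*d**2 (W(d) = (d**2 + d**2) + 0 = 2*d**2 + 0 = 2*d**2)
sqrt(-4336 + W(8)*37) = sqrt(-4336 + (2*8**2)*37) = sqrt(-4336 + (2*64)*37) = sqrt(-4336 + 128*37) = sqrt(-4336 + 4736) = sqrt(400) = 20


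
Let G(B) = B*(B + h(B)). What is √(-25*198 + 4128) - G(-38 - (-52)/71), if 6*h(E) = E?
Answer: -8168202/5041 + I*√822 ≈ -1620.4 + 28.671*I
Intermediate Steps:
h(E) = E/6
G(B) = 7*B²/6 (G(B) = B*(B + B/6) = B*(7*B/6) = 7*B²/6)
√(-25*198 + 4128) - G(-38 - (-52)/71) = √(-25*198 + 4128) - 7*(-38 - (-52)/71)²/6 = √(-4950 + 4128) - 7*(-38 - (-52)/71)²/6 = √(-822) - 7*(-38 - 1*(-52/71))²/6 = I*√822 - 7*(-38 + 52/71)²/6 = I*√822 - 7*(-2646/71)²/6 = I*√822 - 7*7001316/(6*5041) = I*√822 - 1*8168202/5041 = I*√822 - 8168202/5041 = -8168202/5041 + I*√822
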